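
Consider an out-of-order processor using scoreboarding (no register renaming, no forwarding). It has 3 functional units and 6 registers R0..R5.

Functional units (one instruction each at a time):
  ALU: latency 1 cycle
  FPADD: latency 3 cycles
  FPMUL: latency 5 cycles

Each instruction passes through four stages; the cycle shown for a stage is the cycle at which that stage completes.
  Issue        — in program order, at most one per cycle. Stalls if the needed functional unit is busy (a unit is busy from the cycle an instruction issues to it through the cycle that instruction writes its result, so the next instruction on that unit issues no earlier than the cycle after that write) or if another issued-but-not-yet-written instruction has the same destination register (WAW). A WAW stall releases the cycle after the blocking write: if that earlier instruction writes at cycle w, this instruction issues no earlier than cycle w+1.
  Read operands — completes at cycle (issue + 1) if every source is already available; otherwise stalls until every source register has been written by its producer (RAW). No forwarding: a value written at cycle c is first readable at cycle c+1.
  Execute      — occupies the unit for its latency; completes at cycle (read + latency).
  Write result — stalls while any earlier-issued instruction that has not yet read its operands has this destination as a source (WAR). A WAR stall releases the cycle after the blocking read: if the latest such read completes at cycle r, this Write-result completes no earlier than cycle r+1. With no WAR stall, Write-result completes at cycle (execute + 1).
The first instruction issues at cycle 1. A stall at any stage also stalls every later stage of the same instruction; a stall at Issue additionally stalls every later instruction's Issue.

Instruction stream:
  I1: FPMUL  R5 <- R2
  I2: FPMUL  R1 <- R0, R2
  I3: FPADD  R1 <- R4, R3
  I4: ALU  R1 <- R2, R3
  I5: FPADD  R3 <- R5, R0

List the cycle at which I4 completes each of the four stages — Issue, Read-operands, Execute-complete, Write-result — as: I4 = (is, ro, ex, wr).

t=1  I1 issues→FPMUL
t=2  I1 reads
t=7  I1 exec-done
t=8  I1 writes R5
t=9  I2 issues→FPMUL
t=10  I2 reads
t=15  I2 exec-done
t=16  I2 writes R1
t=17  I3 issues→FPADD
t=18  I3 reads
t=21  I3 exec-done
t=22  I3 writes R1
t=23  I4 issues→ALU
t=24  I4 reads; I5 issues→FPADD
t=25  I4 exec-done; I5 reads
t=26  I4 writes R1
t=28  I5 exec-done
t=29  I5 writes R3

I4 = (23, 24, 25, 26)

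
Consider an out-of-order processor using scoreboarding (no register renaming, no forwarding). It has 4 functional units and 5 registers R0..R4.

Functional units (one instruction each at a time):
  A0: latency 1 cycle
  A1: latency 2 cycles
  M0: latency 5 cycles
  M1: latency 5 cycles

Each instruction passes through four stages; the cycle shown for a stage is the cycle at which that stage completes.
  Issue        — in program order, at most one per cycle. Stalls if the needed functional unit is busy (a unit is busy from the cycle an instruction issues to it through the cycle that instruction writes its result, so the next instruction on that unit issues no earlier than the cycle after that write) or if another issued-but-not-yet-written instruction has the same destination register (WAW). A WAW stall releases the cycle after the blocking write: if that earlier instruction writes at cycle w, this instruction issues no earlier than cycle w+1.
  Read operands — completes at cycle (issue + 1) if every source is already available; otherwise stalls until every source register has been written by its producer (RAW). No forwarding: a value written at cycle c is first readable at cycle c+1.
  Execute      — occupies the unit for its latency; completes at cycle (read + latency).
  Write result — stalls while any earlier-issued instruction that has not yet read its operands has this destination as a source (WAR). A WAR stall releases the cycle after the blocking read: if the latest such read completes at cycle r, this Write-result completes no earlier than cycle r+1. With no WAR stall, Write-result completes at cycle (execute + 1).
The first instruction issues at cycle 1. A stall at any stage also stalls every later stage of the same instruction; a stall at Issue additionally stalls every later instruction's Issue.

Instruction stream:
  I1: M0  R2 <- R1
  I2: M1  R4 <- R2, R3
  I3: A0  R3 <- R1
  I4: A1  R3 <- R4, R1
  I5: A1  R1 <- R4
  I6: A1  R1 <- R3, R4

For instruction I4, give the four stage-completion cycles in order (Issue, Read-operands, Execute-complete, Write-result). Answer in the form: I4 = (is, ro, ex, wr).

[I1] 1/2/7/8
[I2] 2/9/14/15  (RAW R2: wait I1 write@8)
[I3] 3/4/5/10  (WAR R3: wait I2 read@9)
[I4] 11/16/18/19  (WAW R3: wait I3 write@10; RAW R4: wait I2 write@15)
[I5] 20/21/23/24  (struct: A1 busy until I4 writes@19)
[I6] 25/26/28/29  (struct: A1 busy until I5 writes@24)

I4 = (11, 16, 18, 19)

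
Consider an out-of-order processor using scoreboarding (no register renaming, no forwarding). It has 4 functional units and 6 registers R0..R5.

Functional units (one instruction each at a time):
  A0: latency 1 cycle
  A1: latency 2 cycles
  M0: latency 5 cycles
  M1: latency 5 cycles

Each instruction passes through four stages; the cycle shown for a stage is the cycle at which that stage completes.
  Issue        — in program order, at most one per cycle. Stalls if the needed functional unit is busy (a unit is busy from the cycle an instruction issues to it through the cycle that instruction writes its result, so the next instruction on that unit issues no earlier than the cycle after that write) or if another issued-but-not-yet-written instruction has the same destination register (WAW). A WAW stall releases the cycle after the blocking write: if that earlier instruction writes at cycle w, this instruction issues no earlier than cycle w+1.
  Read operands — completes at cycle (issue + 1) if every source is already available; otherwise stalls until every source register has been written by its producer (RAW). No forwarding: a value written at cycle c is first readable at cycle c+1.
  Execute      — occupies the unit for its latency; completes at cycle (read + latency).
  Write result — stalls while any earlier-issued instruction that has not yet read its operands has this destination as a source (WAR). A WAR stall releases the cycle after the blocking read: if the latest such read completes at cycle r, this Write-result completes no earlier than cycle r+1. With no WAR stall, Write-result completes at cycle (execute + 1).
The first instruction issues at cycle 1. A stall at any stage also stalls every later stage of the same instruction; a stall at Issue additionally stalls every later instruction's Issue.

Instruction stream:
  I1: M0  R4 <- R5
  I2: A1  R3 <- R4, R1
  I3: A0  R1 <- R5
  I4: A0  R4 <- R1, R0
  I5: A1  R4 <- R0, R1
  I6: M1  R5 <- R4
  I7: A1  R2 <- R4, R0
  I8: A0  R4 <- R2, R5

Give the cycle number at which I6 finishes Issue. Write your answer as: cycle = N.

cycle = 16

I1: IS=1 RO=2 EX=7 WR=8
I2: IS=2 RO=9 EX=11 WR=12  [RAW R4: wait I1 write@8]
I3: IS=3 RO=4 EX=5 WR=10  [WAR R1: wait I2 read@9]
I4: IS=11 RO=12 EX=13 WR=14  [struct: A0 busy until I3 writes@10]
I5: IS=15 RO=16 EX=18 WR=19  [WAW R4: wait I4 write@14]
I6: IS=16 RO=20 EX=25 WR=26  [RAW R4: wait I5 write@19]
I7: IS=20 RO=21 EX=23 WR=24  [struct: A1 busy until I5 writes@19]
I8: IS=21 RO=27 EX=28 WR=29  [RAW R5: wait I6 write@26]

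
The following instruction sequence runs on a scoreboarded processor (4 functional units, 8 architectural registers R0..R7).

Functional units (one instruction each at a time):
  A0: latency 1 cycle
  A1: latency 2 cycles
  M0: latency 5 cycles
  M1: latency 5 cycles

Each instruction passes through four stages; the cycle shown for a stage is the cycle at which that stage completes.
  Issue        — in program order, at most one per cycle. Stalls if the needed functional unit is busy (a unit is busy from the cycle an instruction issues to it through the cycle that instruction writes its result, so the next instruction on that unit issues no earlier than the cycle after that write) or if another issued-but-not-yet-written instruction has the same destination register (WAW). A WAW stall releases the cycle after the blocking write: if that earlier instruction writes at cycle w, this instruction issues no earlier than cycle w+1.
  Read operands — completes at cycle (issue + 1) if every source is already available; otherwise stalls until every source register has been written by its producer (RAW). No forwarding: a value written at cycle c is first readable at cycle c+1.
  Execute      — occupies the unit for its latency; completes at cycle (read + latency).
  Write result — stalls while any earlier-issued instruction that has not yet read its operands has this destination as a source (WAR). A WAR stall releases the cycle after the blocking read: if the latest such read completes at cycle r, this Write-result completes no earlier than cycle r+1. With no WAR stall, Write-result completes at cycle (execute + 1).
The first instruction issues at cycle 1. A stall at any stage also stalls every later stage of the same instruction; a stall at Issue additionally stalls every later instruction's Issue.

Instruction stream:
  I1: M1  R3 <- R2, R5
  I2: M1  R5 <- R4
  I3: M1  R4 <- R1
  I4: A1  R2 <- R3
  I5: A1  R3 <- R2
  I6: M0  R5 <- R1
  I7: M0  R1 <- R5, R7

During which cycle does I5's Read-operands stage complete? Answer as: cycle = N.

c1: I1→M1
c2: I1 RO
c7: I1 EX
c8: I1 WR R3
c9: I2→M1
c10: I2 RO
c15: I2 EX
c16: I2 WR R5
c17: I3→M1
c18: I3 RO, I4→A1
c19: I4 RO
c21: I4 EX
c22: I4 WR R2
c23: I3 EX, I5→A1
c24: I3 WR R4, I5 RO, I6→M0
c25: I6 RO
c26: I5 EX
c27: I5 WR R3
c30: I6 EX
c31: I6 WR R5
c32: I7→M0
c33: I7 RO
c38: I7 EX
c39: I7 WR R1

cycle = 24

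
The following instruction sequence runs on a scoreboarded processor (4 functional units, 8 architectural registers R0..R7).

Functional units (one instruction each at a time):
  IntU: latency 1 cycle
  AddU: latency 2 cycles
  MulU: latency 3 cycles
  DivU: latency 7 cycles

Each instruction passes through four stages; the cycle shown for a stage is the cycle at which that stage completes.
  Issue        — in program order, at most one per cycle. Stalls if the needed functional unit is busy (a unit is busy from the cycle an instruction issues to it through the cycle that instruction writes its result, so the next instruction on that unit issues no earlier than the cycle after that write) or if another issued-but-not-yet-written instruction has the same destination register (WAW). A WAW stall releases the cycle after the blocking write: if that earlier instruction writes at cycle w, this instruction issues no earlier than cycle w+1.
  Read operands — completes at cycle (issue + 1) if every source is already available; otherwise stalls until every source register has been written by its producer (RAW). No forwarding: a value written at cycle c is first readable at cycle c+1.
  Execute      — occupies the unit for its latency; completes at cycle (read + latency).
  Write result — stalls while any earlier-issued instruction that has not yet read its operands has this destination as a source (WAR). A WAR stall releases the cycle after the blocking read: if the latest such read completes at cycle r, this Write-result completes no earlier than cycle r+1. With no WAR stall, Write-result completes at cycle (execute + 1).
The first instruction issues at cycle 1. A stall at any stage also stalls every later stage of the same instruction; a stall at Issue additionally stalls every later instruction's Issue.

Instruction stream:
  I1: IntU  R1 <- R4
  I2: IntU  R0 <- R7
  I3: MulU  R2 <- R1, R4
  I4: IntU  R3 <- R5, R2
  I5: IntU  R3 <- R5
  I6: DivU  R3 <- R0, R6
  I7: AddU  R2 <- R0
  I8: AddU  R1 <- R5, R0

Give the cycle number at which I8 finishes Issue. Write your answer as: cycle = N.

cycle = 25

c1: I1→IntU
c2: I1 RO
c3: I1 EX
c4: I1 WR R1
c5: I2→IntU
c6: I2 RO | I3→MulU
c7: I2 EX | I3 RO
c8: I2 WR R0
c9: I4→IntU
c10: I3 EX
c11: I3 WR R2
c12: I4 RO
c13: I4 EX
c14: I4 WR R3
c15: I5→IntU
c16: I5 RO
c17: I5 EX
c18: I5 WR R3
c19: I6→DivU
c20: I6 RO | I7→AddU
c21: I7 RO
c23: I7 EX
c24: I7 WR R2
c25: I8→AddU
c26: I8 RO
c27: I6 EX
c28: I6 WR R3 | I8 EX
c29: I8 WR R1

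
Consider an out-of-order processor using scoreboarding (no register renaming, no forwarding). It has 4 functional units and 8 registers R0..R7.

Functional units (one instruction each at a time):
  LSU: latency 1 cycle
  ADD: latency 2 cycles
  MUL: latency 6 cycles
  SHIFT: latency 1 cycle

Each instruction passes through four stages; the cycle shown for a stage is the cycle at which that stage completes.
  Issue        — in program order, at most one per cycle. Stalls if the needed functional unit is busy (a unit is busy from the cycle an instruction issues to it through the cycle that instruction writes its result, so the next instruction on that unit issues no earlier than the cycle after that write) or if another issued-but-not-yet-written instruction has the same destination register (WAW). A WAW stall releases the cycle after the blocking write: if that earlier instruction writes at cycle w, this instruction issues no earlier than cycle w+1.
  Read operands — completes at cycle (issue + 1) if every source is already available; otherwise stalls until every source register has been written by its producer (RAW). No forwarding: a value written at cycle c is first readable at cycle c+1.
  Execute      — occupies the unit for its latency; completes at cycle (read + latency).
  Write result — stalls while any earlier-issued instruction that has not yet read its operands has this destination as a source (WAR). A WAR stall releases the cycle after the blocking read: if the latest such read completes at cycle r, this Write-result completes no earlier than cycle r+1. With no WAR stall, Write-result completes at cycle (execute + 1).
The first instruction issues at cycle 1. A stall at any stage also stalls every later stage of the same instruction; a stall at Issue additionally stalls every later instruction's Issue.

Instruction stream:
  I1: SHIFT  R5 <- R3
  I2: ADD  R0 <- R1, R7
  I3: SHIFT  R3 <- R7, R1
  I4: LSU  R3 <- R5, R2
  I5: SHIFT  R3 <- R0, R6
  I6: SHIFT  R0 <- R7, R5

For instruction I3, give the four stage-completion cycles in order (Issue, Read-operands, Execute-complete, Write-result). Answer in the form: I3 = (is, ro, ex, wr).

I3 = (5, 6, 7, 8)

[I1] 1/2/3/4
[I2] 2/3/5/6
[I3] 5/6/7/8  (struct: SHIFT busy until I1 writes@4)
[I4] 9/10/11/12  (WAW R3: wait I3 write@8)
[I5] 13/14/15/16  (WAW R3: wait I4 write@12)
[I6] 17/18/19/20  (struct: SHIFT busy until I5 writes@16)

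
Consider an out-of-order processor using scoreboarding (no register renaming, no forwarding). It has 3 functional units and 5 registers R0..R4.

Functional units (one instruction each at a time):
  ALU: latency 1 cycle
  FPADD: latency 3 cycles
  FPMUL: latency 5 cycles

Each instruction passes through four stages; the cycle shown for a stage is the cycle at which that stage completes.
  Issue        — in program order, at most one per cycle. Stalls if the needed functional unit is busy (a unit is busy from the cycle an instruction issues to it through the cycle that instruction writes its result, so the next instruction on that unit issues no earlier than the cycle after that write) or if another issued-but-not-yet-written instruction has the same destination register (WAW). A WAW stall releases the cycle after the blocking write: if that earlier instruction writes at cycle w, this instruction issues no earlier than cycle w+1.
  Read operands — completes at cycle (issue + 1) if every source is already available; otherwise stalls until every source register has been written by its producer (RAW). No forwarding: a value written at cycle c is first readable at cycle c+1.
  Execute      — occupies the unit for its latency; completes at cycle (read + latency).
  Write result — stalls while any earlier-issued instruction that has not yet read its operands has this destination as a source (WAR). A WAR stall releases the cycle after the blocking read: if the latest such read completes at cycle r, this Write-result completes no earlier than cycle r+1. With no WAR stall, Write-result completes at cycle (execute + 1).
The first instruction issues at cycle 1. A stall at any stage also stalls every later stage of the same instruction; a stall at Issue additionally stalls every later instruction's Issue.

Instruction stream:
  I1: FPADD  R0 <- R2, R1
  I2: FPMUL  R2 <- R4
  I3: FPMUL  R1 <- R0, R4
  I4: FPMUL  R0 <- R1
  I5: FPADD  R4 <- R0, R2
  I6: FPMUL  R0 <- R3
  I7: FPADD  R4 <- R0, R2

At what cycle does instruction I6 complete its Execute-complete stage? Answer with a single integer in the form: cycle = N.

I1: IS=1 RO=2 EX=5 WR=6
I2: IS=2 RO=3 EX=8 WR=9
I3: IS=10 RO=11 EX=16 WR=17  [struct: FPMUL busy until I2 writes@9]
I4: IS=18 RO=19 EX=24 WR=25  [struct: FPMUL busy until I3 writes@17]
I5: IS=19 RO=26 EX=29 WR=30  [RAW R0: wait I4 write@25]
I6: IS=26 RO=27 EX=32 WR=33  [struct: FPMUL busy until I4 writes@25]
I7: IS=31 RO=34 EX=37 WR=38  [struct: FPADD busy until I5 writes@30; RAW R0: wait I6 write@33]

cycle = 32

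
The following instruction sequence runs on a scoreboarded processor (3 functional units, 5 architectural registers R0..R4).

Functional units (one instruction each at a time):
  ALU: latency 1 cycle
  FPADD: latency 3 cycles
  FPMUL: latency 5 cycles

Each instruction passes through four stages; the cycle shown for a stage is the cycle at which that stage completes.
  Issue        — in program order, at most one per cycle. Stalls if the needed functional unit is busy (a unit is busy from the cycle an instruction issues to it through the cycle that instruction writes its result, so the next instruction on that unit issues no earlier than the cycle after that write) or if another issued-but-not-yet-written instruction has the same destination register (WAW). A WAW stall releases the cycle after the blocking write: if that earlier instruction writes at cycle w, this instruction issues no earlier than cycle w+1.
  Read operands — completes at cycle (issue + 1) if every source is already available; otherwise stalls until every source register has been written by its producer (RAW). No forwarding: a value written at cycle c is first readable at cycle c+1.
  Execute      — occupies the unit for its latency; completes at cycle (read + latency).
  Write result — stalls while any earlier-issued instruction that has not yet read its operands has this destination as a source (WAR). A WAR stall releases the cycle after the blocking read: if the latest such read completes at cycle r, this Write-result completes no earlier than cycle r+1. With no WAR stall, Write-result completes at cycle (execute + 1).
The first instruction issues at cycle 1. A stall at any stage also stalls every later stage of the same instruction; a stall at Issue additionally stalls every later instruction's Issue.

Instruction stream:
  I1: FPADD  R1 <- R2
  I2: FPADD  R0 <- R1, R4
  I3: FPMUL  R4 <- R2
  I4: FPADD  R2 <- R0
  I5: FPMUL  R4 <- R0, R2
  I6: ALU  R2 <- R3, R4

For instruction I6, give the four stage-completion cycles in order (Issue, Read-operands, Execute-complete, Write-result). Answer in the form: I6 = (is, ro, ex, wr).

I6 = (19, 26, 27, 28)

t=1  I1→FPADD
t=2  I1 RO
t=5  I1 EX
t=6  I1 WR R1
t=7  I2→FPADD
t=8  I2 RO, I3→FPMUL
t=9  I3 RO
t=11  I2 EX
t=12  I2 WR R0
t=13  I4→FPADD
t=14  I3 EX, I4 RO
t=15  I3 WR R4
t=16  I5→FPMUL
t=17  I4 EX
t=18  I4 WR R2
t=19  I5 RO, I6→ALU
t=24  I5 EX
t=25  I5 WR R4
t=26  I6 RO
t=27  I6 EX
t=28  I6 WR R2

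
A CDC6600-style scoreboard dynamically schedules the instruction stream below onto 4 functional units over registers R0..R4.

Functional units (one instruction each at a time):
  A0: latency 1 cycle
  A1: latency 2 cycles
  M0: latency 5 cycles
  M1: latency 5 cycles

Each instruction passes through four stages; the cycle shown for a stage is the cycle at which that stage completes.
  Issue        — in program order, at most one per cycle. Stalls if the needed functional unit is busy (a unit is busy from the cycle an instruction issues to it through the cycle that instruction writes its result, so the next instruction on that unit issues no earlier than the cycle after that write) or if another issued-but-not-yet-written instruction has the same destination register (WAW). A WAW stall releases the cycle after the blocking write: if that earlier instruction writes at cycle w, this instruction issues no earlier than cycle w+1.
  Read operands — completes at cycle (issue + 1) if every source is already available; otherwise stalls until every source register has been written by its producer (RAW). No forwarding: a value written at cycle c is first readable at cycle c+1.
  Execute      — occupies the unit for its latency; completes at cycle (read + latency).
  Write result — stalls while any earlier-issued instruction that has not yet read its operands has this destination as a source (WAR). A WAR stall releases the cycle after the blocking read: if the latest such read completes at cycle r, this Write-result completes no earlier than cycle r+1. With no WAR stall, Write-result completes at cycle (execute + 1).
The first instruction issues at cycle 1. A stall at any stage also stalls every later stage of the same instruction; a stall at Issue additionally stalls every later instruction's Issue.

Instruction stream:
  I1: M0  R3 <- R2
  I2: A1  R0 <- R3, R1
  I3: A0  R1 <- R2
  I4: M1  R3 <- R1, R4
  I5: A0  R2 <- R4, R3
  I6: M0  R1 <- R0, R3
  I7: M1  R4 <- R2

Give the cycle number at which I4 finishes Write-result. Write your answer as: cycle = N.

cycle = 17

I1: IS=1 RO=2 EX=7 WR=8
I2: IS=2 RO=9 EX=11 WR=12  [RAW R3: wait I1 write@8]
I3: IS=3 RO=4 EX=5 WR=10  [WAR R1: wait I2 read@9]
I4: IS=9 RO=11 EX=16 WR=17  [WAW R3: wait I1 write@8; RAW R1: wait I3 write@10]
I5: IS=11 RO=18 EX=19 WR=20  [struct: A0 busy until I3 writes@10; RAW R3: wait I4 write@17]
I6: IS=12 RO=18 EX=23 WR=24  [RAW R3: wait I4 write@17]
I7: IS=18 RO=21 EX=26 WR=27  [struct: M1 busy until I4 writes@17; RAW R2: wait I5 write@20]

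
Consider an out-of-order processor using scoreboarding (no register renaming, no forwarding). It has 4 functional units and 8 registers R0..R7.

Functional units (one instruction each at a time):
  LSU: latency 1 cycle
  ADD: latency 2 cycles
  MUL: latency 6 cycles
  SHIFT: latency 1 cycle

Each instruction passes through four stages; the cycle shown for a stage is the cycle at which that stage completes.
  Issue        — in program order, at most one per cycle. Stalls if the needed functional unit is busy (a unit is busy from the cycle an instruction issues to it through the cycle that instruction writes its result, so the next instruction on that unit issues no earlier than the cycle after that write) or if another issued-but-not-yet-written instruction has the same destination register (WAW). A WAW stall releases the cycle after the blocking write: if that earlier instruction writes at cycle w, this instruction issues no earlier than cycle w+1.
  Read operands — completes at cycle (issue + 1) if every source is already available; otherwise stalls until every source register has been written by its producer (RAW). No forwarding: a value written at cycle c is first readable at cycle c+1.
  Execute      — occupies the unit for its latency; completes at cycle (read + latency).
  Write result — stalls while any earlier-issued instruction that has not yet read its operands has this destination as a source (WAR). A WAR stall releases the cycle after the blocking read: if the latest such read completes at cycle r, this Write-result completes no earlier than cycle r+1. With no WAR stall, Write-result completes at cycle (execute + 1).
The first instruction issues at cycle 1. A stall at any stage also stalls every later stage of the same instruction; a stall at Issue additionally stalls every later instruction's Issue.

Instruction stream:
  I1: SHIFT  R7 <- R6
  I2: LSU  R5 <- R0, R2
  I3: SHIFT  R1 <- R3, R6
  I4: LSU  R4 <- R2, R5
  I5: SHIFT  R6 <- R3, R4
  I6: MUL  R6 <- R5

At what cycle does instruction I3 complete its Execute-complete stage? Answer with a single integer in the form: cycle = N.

cycle = 7

c1: I1→SHIFT
c2: I1 RO · I2→LSU
c3: I1 EX · I2 RO
c4: I1 WR R7 · I2 EX
c5: I2 WR R5 · I3→SHIFT
c6: I3 RO · I4→LSU
c7: I3 EX · I4 RO
c8: I3 WR R1 · I4 EX
c9: I4 WR R4 · I5→SHIFT
c10: I5 RO
c11: I5 EX
c12: I5 WR R6
c13: I6→MUL
c14: I6 RO
c20: I6 EX
c21: I6 WR R6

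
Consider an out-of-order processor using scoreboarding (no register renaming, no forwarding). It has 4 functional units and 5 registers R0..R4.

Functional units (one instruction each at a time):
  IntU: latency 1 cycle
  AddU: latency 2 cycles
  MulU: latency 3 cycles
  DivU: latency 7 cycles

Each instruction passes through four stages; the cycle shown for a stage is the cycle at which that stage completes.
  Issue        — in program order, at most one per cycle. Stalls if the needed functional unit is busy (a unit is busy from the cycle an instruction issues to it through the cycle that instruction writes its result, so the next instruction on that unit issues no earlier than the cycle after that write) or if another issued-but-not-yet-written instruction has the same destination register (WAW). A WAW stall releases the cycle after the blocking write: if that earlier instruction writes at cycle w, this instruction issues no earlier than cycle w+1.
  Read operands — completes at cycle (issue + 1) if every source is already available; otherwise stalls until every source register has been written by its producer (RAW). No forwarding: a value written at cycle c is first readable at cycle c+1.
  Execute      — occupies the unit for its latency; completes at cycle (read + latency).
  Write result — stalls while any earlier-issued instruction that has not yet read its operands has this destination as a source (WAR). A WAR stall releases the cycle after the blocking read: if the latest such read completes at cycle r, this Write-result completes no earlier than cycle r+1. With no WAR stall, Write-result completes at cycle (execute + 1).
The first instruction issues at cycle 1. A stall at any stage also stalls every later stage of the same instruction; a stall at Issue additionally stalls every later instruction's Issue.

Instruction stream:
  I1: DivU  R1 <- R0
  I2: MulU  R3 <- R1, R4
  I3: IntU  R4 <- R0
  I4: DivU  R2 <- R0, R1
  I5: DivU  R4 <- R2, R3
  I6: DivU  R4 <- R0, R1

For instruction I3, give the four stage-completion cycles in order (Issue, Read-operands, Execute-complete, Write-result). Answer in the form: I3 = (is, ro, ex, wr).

I3 = (3, 4, 5, 12)

1) issue 1, read 2, done 9, write 10
2) issue 2, read 11, done 14, write 15  <RAW R1: wait I1 write@10>
3) issue 3, read 4, done 5, write 12  <WAR R4: wait I2 read@11>
4) issue 11, read 12, done 19, write 20  <struct: DivU busy until I1 writes@10>
5) issue 21, read 22, done 29, write 30  <struct: DivU busy until I4 writes@20>
6) issue 31, read 32, done 39, write 40  <struct: DivU busy until I5 writes@30>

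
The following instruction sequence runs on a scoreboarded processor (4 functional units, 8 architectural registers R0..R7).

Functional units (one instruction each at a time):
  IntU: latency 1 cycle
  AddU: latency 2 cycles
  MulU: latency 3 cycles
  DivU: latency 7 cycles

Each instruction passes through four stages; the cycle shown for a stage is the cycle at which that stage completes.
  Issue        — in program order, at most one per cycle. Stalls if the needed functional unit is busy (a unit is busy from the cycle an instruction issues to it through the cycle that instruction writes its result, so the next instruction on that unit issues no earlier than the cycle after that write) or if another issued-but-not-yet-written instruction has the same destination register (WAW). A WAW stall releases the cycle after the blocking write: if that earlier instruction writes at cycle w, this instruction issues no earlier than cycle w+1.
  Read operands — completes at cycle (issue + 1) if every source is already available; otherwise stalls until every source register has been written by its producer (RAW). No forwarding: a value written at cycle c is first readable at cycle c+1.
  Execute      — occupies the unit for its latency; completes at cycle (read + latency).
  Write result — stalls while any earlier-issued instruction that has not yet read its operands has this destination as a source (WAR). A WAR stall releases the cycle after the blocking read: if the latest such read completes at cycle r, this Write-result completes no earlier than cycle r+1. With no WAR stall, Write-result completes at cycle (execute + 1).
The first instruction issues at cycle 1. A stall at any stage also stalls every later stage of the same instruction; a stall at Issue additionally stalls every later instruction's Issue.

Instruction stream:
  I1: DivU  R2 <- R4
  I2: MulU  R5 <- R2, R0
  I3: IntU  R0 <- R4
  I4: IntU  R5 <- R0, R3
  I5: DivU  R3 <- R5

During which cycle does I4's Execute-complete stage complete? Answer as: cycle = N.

I1  is:1  ro:2  ex:9  wr:10
I2  is:2  ro:11  ex:14  wr:15  — RAW R2: wait I1 write@10
I3  is:3  ro:4  ex:5  wr:12  — WAR R0: wait I2 read@11
I4  is:16  ro:17  ex:18  wr:19  — WAW R5: wait I2 write@15
I5  is:17  ro:20  ex:27  wr:28  — RAW R5: wait I4 write@19

cycle = 18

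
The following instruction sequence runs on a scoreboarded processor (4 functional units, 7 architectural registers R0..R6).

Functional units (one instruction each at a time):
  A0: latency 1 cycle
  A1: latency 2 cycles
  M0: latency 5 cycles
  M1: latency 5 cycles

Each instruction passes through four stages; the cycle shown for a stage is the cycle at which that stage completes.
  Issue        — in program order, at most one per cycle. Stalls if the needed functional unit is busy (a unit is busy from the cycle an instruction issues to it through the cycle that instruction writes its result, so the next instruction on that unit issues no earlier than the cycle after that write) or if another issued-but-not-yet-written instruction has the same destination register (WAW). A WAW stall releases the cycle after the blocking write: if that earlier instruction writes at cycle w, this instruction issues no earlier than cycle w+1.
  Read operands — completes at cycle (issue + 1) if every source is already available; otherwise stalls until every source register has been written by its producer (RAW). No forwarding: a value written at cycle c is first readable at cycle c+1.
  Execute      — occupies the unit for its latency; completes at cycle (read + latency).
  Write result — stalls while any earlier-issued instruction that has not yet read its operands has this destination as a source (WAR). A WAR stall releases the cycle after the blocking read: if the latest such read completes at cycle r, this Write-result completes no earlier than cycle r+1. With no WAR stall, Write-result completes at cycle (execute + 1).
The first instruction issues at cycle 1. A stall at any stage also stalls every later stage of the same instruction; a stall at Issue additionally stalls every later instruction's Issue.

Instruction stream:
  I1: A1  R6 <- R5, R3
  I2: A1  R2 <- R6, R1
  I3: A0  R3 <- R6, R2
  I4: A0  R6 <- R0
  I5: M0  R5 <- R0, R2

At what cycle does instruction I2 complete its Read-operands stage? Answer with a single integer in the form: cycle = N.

1) issue 1, read 2, done 4, write 5
2) issue 6, read 7, done 9, write 10  <struct: A1 busy until I1 writes@5>
3) issue 7, read 11, done 12, write 13  <RAW R2: wait I2 write@10>
4) issue 14, read 15, done 16, write 17  <struct: A0 busy until I3 writes@13>
5) issue 15, read 16, done 21, write 22

cycle = 7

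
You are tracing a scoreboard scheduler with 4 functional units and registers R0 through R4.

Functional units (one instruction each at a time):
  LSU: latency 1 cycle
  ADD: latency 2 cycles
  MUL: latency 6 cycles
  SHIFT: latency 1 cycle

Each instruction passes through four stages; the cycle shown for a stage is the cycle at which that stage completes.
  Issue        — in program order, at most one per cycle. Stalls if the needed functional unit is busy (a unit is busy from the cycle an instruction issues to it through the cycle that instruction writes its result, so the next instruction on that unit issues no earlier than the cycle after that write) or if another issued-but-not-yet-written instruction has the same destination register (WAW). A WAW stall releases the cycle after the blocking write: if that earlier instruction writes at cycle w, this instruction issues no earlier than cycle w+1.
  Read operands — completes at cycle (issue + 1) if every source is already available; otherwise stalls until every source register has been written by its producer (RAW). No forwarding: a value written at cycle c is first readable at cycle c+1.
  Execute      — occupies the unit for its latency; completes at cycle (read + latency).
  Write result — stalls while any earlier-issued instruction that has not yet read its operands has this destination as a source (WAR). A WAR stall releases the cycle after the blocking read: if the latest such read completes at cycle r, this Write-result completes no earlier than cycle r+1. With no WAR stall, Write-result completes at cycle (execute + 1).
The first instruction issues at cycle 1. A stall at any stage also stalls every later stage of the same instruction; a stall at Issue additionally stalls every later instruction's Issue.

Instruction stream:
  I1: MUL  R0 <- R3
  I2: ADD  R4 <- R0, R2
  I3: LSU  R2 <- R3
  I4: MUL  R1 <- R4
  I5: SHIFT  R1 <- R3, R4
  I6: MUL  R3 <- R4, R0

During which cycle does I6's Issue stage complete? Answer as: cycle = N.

c1: I1 issues→MUL
c2: I1 reads, I2 issues→ADD
c3: I3 issues→LSU
c4: I3 reads
c5: I3 exec-done
c8: I1 exec-done
c9: I1 writes R0
c10: I2 reads, I4 issues→MUL
c11: I3 writes R2
c12: I2 exec-done
c13: I2 writes R4
c14: I4 reads
c20: I4 exec-done
c21: I4 writes R1
c22: I5 issues→SHIFT
c23: I5 reads, I6 issues→MUL
c24: I5 exec-done, I6 reads
c25: I5 writes R1
c30: I6 exec-done
c31: I6 writes R3

cycle = 23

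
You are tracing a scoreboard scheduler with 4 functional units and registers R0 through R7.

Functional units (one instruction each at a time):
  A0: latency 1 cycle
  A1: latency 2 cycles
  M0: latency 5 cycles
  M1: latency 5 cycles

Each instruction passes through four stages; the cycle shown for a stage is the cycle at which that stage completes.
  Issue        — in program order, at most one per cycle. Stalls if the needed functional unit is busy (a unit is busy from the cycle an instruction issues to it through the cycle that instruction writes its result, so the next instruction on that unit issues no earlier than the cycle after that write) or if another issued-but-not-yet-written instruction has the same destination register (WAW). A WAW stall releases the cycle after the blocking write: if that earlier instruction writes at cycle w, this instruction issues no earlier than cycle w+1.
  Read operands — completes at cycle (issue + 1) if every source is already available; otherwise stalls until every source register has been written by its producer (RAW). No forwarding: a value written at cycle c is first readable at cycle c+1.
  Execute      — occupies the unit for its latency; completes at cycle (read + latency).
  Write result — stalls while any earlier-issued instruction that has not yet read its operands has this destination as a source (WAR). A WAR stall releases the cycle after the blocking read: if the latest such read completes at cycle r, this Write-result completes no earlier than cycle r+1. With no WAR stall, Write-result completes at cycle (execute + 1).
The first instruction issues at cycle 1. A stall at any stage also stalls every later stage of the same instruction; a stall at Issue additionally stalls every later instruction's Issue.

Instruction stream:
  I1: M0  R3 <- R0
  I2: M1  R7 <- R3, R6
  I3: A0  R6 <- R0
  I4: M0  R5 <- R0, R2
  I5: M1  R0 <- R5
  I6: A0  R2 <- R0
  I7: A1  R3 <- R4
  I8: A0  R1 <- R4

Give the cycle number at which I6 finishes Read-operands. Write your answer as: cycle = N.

I1: IS=1 RO=2 EX=7 WR=8
I2: IS=2 RO=9 EX=14 WR=15  [RAW R3: wait I1 write@8]
I3: IS=3 RO=4 EX=5 WR=10  [WAR R6: wait I2 read@9]
I4: IS=9 RO=10 EX=15 WR=16  [struct: M0 busy until I1 writes@8]
I5: IS=16 RO=17 EX=22 WR=23  [struct: M1 busy until I2 writes@15]
I6: IS=17 RO=24 EX=25 WR=26  [RAW R0: wait I5 write@23]
I7: IS=18 RO=19 EX=21 WR=22
I8: IS=27 RO=28 EX=29 WR=30  [struct: A0 busy until I6 writes@26]

cycle = 24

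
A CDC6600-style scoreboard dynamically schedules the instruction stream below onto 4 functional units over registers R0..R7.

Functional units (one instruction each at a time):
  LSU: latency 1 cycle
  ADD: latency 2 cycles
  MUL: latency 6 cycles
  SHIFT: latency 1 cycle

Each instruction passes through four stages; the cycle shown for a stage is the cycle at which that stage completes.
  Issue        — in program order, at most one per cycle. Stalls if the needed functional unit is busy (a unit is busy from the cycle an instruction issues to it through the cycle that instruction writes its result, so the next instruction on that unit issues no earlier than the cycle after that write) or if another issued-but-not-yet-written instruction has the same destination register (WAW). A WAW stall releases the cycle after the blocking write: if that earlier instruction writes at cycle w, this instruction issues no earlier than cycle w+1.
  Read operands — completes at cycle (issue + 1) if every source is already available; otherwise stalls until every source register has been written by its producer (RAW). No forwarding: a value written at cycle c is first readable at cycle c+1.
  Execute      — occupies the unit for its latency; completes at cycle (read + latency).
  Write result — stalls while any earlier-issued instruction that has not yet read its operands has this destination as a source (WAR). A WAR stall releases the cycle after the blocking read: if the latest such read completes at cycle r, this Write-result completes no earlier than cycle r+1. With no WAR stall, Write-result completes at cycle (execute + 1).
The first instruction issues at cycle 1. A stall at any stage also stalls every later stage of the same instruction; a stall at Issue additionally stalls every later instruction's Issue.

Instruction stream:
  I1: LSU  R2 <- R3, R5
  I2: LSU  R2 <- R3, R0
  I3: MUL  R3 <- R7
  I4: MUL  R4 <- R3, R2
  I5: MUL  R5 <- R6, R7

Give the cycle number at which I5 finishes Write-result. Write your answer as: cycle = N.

cycle = 32

[I1] 1/2/3/4
[I2] 5/6/7/8  (struct: LSU busy until I1 writes@4)
[I3] 6/7/13/14
[I4] 15/16/22/23  (struct: MUL busy until I3 writes@14)
[I5] 24/25/31/32  (struct: MUL busy until I4 writes@23)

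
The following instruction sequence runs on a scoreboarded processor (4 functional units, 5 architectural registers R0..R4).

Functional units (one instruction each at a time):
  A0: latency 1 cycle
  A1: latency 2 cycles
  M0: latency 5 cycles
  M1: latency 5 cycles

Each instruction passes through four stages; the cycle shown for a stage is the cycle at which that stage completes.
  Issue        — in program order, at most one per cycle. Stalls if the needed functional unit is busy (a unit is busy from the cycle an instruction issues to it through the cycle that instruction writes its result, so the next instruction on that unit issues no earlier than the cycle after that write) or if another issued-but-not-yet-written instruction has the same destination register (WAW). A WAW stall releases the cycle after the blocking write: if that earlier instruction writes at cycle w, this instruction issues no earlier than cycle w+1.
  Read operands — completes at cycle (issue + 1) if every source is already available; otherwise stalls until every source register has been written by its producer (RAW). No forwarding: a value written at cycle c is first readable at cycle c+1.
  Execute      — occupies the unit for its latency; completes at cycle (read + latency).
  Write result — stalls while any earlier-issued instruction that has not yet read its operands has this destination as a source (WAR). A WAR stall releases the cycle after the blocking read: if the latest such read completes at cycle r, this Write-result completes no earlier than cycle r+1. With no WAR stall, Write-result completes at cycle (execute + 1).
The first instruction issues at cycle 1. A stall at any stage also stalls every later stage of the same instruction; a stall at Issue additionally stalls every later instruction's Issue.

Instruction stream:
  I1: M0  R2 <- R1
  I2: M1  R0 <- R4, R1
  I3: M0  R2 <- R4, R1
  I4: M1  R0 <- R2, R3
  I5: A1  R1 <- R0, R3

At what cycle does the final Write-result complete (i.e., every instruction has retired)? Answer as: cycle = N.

cycle = 27

cycle 1: I1 issues→M0
cycle 2: I1 reads, I2 issues→M1
cycle 3: I2 reads
cycle 7: I1 exec-done
cycle 8: I1 writes R2, I2 exec-done
cycle 9: I2 writes R0, I3 issues→M0
cycle 10: I3 reads, I4 issues→M1
cycle 11: I5 issues→A1
cycle 15: I3 exec-done
cycle 16: I3 writes R2
cycle 17: I4 reads
cycle 22: I4 exec-done
cycle 23: I4 writes R0
cycle 24: I5 reads
cycle 26: I5 exec-done
cycle 27: I5 writes R1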